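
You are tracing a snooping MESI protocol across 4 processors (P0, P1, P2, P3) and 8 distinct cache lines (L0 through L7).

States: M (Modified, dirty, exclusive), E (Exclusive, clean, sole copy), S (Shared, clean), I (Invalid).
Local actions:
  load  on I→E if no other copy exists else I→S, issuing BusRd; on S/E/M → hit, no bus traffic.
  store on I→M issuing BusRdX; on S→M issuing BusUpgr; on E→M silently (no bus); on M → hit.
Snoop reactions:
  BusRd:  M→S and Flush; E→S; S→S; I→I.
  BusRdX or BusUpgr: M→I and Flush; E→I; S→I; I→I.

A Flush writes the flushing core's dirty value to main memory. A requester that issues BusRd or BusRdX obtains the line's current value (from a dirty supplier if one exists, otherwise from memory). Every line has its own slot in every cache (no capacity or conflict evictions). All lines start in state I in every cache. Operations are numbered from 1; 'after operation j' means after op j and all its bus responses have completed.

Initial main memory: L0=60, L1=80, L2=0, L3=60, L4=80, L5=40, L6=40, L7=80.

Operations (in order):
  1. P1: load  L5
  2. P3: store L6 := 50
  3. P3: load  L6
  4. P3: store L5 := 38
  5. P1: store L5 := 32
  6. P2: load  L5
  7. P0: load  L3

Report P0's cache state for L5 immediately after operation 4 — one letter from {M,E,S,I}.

  op1 P1: load  L5 → I/E/I/I on L5; bus BusRd; mem=40
  op2 P3: store L6 := 50 → I/I/I/M on L6; bus BusRdX; mem=40
  op3 P3: load  L6 → I/I/I/M on L6; bus (none); mem=40
  op4 P3: store L5 := 38 → I/I/I/M on L5; bus BusRdX; mem=40
  op5 P1: store L5 := 32 → I/M/I/I on L5; bus BusRdX Flush; mem=38
  op6 P2: load  L5 → I/S/S/I on L5; bus BusRd Flush; mem=32
  op7 P0: load  L3 → E/I/I/I on L3; bus BusRd; mem=60

state = I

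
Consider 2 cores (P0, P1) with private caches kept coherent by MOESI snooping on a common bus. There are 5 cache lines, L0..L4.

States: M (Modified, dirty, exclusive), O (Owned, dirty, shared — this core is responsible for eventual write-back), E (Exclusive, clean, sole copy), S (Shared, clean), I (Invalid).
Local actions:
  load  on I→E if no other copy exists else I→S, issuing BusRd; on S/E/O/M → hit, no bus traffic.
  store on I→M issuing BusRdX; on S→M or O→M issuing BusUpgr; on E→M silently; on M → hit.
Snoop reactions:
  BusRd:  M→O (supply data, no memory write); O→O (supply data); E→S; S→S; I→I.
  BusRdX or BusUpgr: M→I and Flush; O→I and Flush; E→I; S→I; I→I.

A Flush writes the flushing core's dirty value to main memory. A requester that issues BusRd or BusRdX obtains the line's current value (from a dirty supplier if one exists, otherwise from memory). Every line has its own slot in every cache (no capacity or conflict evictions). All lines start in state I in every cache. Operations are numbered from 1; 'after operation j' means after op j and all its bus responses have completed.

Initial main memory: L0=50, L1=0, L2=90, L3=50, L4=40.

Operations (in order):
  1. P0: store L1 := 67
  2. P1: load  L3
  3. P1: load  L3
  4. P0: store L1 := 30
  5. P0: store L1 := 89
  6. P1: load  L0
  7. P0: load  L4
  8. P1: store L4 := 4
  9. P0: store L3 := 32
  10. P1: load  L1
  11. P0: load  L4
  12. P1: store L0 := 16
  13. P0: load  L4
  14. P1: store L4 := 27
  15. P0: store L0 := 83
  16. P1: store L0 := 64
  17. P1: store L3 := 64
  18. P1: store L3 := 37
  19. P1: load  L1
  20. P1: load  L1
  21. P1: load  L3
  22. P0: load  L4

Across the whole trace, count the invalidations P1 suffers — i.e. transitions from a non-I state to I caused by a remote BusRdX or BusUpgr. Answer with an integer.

  op1 P0: store L1 := 67 → M/I on L1; bus BusRdX; mem=0
  op2 P1: load  L3 → I/E on L3; bus BusRd; mem=50
  op3 P1: load  L3 → I/E on L3; bus (none); mem=50
  op4 P0: store L1 := 30 → M/I on L1; bus (none); mem=0
  op5 P0: store L1 := 89 → M/I on L1; bus (none); mem=0
  op6 P1: load  L0 → I/E on L0; bus BusRd; mem=50
  op7 P0: load  L4 → E/I on L4; bus BusRd; mem=40
  op8 P1: store L4 := 4 → I/M on L4; bus BusRdX; mem=40
  op9 P0: store L3 := 32 → M/I on L3; bus BusRdX; mem=50
  op10 P1: load  L1 → O/S on L1; bus BusRd; mem=0
  op11 P0: load  L4 → S/O on L4; bus BusRd; mem=40
  op12 P1: store L0 := 16 → I/M on L0; bus (none); mem=50
  op13 P0: load  L4 → S/O on L4; bus (none); mem=40
  op14 P1: store L4 := 27 → I/M on L4; bus BusUpgr; mem=40
  op15 P0: store L0 := 83 → M/I on L0; bus BusRdX Flush; mem=16
  op16 P1: store L0 := 64 → I/M on L0; bus BusRdX Flush; mem=83
  op17 P1: store L3 := 64 → I/M on L3; bus BusRdX Flush; mem=32
  op18 P1: store L3 := 37 → I/M on L3; bus (none); mem=32
  op19 P1: load  L1 → O/S on L1; bus (none); mem=0
  op20 P1: load  L1 → O/S on L1; bus (none); mem=0
  op21 P1: load  L3 → I/M on L3; bus (none); mem=32
  op22 P0: load  L4 → S/O on L4; bus BusRd; mem=40

invalidations = 2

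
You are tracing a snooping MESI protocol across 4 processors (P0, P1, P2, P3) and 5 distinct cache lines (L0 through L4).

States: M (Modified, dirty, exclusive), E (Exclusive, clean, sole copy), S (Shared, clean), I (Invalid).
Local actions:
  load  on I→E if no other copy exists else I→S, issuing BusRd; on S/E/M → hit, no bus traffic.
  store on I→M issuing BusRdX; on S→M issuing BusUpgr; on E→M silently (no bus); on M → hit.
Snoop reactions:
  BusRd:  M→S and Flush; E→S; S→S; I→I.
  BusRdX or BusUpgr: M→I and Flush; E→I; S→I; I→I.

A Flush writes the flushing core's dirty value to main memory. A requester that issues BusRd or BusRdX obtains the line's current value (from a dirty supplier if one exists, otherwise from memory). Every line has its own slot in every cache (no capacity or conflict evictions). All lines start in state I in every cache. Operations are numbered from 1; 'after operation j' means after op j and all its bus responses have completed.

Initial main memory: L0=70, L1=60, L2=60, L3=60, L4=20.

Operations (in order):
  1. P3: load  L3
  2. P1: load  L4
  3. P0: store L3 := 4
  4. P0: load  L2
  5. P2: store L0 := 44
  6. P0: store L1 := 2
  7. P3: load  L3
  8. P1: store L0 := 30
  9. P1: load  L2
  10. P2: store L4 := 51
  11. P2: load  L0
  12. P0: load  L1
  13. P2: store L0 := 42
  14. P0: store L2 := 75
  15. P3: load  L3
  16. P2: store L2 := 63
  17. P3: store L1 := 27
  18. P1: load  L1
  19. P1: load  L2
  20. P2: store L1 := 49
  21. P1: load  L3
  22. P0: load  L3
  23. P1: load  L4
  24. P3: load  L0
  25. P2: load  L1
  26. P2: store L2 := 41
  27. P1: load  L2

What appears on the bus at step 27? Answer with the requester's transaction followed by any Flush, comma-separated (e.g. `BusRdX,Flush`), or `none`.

  op1 P3: load  L3 → I/I/I/E on L3; bus BusRd; mem=60
  op2 P1: load  L4 → I/E/I/I on L4; bus BusRd; mem=20
  op3 P0: store L3 := 4 → M/I/I/I on L3; bus BusRdX; mem=60
  op4 P0: load  L2 → E/I/I/I on L2; bus BusRd; mem=60
  op5 P2: store L0 := 44 → I/I/M/I on L0; bus BusRdX; mem=70
  op6 P0: store L1 := 2 → M/I/I/I on L1; bus BusRdX; mem=60
  op7 P3: load  L3 → S/I/I/S on L3; bus BusRd Flush; mem=4
  op8 P1: store L0 := 30 → I/M/I/I on L0; bus BusRdX Flush; mem=44
  op9 P1: load  L2 → S/S/I/I on L2; bus BusRd; mem=60
  op10 P2: store L4 := 51 → I/I/M/I on L4; bus BusRdX; mem=20
  op11 P2: load  L0 → I/S/S/I on L0; bus BusRd Flush; mem=30
  op12 P0: load  L1 → M/I/I/I on L1; bus (none); mem=60
  op13 P2: store L0 := 42 → I/I/M/I on L0; bus BusUpgr; mem=30
  op14 P0: store L2 := 75 → M/I/I/I on L2; bus BusUpgr; mem=60
  op15 P3: load  L3 → S/I/I/S on L3; bus (none); mem=4
  op16 P2: store L2 := 63 → I/I/M/I on L2; bus BusRdX Flush; mem=75
  op17 P3: store L1 := 27 → I/I/I/M on L1; bus BusRdX Flush; mem=2
  op18 P1: load  L1 → I/S/I/S on L1; bus BusRd Flush; mem=27
  op19 P1: load  L2 → I/S/S/I on L2; bus BusRd Flush; mem=63
  op20 P2: store L1 := 49 → I/I/M/I on L1; bus BusRdX; mem=27
  op21 P1: load  L3 → S/S/I/S on L3; bus BusRd; mem=4
  op22 P0: load  L3 → S/S/I/S on L3; bus (none); mem=4
  op23 P1: load  L4 → I/S/S/I on L4; bus BusRd Flush; mem=51
  op24 P3: load  L0 → I/I/S/S on L0; bus BusRd Flush; mem=42
  op25 P2: load  L1 → I/I/M/I on L1; bus (none); mem=27
  op26 P2: store L2 := 41 → I/I/M/I on L2; bus BusUpgr; mem=63
  op27 P1: load  L2 → I/S/S/I on L2; bus BusRd Flush; mem=41

bus = BusRd,Flush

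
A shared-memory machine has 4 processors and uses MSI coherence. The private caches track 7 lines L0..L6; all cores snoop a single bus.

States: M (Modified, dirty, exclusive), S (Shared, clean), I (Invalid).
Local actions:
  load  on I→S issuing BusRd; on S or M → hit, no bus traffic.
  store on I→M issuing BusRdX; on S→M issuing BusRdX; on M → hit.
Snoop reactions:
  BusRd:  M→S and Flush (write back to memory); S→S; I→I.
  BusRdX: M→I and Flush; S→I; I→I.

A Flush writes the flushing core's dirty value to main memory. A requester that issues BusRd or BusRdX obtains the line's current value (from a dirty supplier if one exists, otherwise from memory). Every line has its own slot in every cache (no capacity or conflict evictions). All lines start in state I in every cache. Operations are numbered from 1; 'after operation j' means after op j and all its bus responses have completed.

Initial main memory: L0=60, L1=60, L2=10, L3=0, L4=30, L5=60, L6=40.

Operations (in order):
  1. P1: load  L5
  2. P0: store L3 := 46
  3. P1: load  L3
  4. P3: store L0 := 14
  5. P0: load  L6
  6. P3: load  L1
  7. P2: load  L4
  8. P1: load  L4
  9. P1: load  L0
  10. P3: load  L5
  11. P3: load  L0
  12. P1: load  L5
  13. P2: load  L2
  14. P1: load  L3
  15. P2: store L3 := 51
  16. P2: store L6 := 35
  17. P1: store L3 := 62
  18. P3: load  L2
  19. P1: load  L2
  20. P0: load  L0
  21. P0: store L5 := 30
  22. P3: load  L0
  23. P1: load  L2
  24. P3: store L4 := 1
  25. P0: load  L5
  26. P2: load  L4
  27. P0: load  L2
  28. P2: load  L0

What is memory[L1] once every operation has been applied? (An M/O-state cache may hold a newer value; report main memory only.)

memory[L1] = 60

step 1: P1: load  L5  ⟶  ISII  (L5)  txn=BusRd  M[L5]=60
step 2: P0: store L3 := 46  ⟶  MIII  (L3)  txn=BusRdX  M[L3]=0
step 3: P1: load  L3  ⟶  SSII  (L3)  txn=BusRd+Flush  M[L3]=46
step 4: P3: store L0 := 14  ⟶  IIIM  (L0)  txn=BusRdX  M[L0]=60
step 5: P0: load  L6  ⟶  SIII  (L6)  txn=BusRd  M[L6]=40
step 6: P3: load  L1  ⟶  IIIS  (L1)  txn=BusRd  M[L1]=60
step 7: P2: load  L4  ⟶  IISI  (L4)  txn=BusRd  M[L4]=30
step 8: P1: load  L4  ⟶  ISSI  (L4)  txn=BusRd  M[L4]=30
step 9: P1: load  L0  ⟶  ISIS  (L0)  txn=BusRd+Flush  M[L0]=14
step 10: P3: load  L5  ⟶  ISIS  (L5)  txn=BusRd  M[L5]=60
step 11: P3: load  L0  ⟶  ISIS  (L0)  txn=∅  M[L0]=14
step 12: P1: load  L5  ⟶  ISIS  (L5)  txn=∅  M[L5]=60
step 13: P2: load  L2  ⟶  IISI  (L2)  txn=BusRd  M[L2]=10
step 14: P1: load  L3  ⟶  SSII  (L3)  txn=∅  M[L3]=46
step 15: P2: store L3 := 51  ⟶  IIMI  (L3)  txn=BusRdX  M[L3]=46
step 16: P2: store L6 := 35  ⟶  IIMI  (L6)  txn=BusRdX  M[L6]=40
step 17: P1: store L3 := 62  ⟶  IMII  (L3)  txn=BusRdX+Flush  M[L3]=51
step 18: P3: load  L2  ⟶  IISS  (L2)  txn=BusRd  M[L2]=10
step 19: P1: load  L2  ⟶  ISSS  (L2)  txn=BusRd  M[L2]=10
step 20: P0: load  L0  ⟶  SSIS  (L0)  txn=BusRd  M[L0]=14
step 21: P0: store L5 := 30  ⟶  MIII  (L5)  txn=BusRdX  M[L5]=60
step 22: P3: load  L0  ⟶  SSIS  (L0)  txn=∅  M[L0]=14
step 23: P1: load  L2  ⟶  ISSS  (L2)  txn=∅  M[L2]=10
step 24: P3: store L4 := 1  ⟶  IIIM  (L4)  txn=BusRdX  M[L4]=30
step 25: P0: load  L5  ⟶  MIII  (L5)  txn=∅  M[L5]=60
step 26: P2: load  L4  ⟶  IISS  (L4)  txn=BusRd+Flush  M[L4]=1
step 27: P0: load  L2  ⟶  SSSS  (L2)  txn=BusRd  M[L2]=10
step 28: P2: load  L0  ⟶  SSSS  (L0)  txn=BusRd  M[L0]=14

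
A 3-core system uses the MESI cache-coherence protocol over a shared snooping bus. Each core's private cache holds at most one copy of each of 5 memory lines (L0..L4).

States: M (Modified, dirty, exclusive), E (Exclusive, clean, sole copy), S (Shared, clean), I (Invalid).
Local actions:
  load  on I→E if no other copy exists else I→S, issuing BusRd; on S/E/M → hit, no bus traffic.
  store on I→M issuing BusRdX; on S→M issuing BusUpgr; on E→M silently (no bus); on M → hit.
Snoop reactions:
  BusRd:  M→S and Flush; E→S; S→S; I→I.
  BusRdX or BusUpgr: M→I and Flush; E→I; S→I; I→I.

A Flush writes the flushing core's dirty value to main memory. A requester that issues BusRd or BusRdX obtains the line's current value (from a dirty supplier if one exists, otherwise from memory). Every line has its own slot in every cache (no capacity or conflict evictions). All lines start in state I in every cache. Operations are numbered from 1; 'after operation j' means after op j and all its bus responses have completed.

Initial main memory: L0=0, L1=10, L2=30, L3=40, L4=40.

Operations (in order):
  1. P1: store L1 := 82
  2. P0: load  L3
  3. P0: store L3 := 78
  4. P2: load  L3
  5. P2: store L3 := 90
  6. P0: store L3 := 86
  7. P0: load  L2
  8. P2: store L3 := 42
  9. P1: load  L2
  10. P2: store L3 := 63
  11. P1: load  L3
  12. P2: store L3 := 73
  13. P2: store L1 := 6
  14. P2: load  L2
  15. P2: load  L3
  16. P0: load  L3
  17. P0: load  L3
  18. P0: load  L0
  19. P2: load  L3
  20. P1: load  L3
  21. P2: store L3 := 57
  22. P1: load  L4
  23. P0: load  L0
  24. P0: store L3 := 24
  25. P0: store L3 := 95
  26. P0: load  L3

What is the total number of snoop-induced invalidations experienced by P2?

1. P1: store L1 := 82  bus=[BusRdX]  L1: P0=I P1=M P2=I  mem[L1]=10
2. P0: load  L3  bus=[BusRd]  L3: P0=E P1=I P2=I  mem[L3]=40
3. P0: store L3 := 78  bus=[-]  L3: P0=M P1=I P2=I  mem[L3]=40
4. P2: load  L3  bus=[BusRd,Flush]  L3: P0=S P1=I P2=S  mem[L3]=78
5. P2: store L3 := 90  bus=[BusUpgr]  L3: P0=I P1=I P2=M  mem[L3]=78
6. P0: store L3 := 86  bus=[BusRdX,Flush]  L3: P0=M P1=I P2=I  mem[L3]=90
7. P0: load  L2  bus=[BusRd]  L2: P0=E P1=I P2=I  mem[L2]=30
8. P2: store L3 := 42  bus=[BusRdX,Flush]  L3: P0=I P1=I P2=M  mem[L3]=86
9. P1: load  L2  bus=[BusRd]  L2: P0=S P1=S P2=I  mem[L2]=30
10. P2: store L3 := 63  bus=[-]  L3: P0=I P1=I P2=M  mem[L3]=86
11. P1: load  L3  bus=[BusRd,Flush]  L3: P0=I P1=S P2=S  mem[L3]=63
12. P2: store L3 := 73  bus=[BusUpgr]  L3: P0=I P1=I P2=M  mem[L3]=63
13. P2: store L1 := 6  bus=[BusRdX,Flush]  L1: P0=I P1=I P2=M  mem[L1]=82
14. P2: load  L2  bus=[BusRd]  L2: P0=S P1=S P2=S  mem[L2]=30
15. P2: load  L3  bus=[-]  L3: P0=I P1=I P2=M  mem[L3]=63
16. P0: load  L3  bus=[BusRd,Flush]  L3: P0=S P1=I P2=S  mem[L3]=73
17. P0: load  L3  bus=[-]  L3: P0=S P1=I P2=S  mem[L3]=73
18. P0: load  L0  bus=[BusRd]  L0: P0=E P1=I P2=I  mem[L0]=0
19. P2: load  L3  bus=[-]  L3: P0=S P1=I P2=S  mem[L3]=73
20. P1: load  L3  bus=[BusRd]  L3: P0=S P1=S P2=S  mem[L3]=73
21. P2: store L3 := 57  bus=[BusUpgr]  L3: P0=I P1=I P2=M  mem[L3]=73
22. P1: load  L4  bus=[BusRd]  L4: P0=I P1=E P2=I  mem[L4]=40
23. P0: load  L0  bus=[-]  L0: P0=E P1=I P2=I  mem[L0]=0
24. P0: store L3 := 24  bus=[BusRdX,Flush]  L3: P0=M P1=I P2=I  mem[L3]=57
25. P0: store L3 := 95  bus=[-]  L3: P0=M P1=I P2=I  mem[L3]=57
26. P0: load  L3  bus=[-]  L3: P0=M P1=I P2=I  mem[L3]=57

invalidations = 2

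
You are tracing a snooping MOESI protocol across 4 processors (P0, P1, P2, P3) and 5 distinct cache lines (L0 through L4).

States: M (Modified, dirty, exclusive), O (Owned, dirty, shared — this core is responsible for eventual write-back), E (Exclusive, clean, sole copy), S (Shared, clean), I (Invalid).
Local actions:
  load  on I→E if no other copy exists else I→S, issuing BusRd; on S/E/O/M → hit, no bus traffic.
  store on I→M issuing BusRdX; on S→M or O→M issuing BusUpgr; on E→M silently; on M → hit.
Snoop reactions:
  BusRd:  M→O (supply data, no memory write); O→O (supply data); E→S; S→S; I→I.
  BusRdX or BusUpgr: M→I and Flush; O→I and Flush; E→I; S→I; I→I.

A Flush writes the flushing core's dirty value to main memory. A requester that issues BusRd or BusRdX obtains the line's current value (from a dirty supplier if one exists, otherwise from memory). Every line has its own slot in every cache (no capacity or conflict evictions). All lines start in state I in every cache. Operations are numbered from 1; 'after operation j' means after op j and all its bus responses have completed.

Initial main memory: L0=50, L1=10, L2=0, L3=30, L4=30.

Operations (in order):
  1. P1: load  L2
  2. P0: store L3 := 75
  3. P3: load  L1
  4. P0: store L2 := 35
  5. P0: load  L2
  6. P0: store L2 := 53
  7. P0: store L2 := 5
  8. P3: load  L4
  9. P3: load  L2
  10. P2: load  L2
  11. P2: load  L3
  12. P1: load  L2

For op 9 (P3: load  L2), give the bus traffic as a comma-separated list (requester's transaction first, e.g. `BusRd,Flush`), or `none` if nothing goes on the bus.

step 1: P1: load  L2  ⟶  IEII  (L2)  txn=BusRd  M[L2]=0
step 2: P0: store L3 := 75  ⟶  MIII  (L3)  txn=BusRdX  M[L3]=30
step 3: P3: load  L1  ⟶  IIIE  (L1)  txn=BusRd  M[L1]=10
step 4: P0: store L2 := 35  ⟶  MIII  (L2)  txn=BusRdX  M[L2]=0
step 5: P0: load  L2  ⟶  MIII  (L2)  txn=∅  M[L2]=0
step 6: P0: store L2 := 53  ⟶  MIII  (L2)  txn=∅  M[L2]=0
step 7: P0: store L2 := 5  ⟶  MIII  (L2)  txn=∅  M[L2]=0
step 8: P3: load  L4  ⟶  IIIE  (L4)  txn=BusRd  M[L4]=30
step 9: P3: load  L2  ⟶  OIIS  (L2)  txn=BusRd  M[L2]=0
step 10: P2: load  L2  ⟶  OISS  (L2)  txn=BusRd  M[L2]=0
step 11: P2: load  L3  ⟶  OISI  (L3)  txn=BusRd  M[L3]=30
step 12: P1: load  L2  ⟶  OSSS  (L2)  txn=BusRd  M[L2]=0

bus = BusRd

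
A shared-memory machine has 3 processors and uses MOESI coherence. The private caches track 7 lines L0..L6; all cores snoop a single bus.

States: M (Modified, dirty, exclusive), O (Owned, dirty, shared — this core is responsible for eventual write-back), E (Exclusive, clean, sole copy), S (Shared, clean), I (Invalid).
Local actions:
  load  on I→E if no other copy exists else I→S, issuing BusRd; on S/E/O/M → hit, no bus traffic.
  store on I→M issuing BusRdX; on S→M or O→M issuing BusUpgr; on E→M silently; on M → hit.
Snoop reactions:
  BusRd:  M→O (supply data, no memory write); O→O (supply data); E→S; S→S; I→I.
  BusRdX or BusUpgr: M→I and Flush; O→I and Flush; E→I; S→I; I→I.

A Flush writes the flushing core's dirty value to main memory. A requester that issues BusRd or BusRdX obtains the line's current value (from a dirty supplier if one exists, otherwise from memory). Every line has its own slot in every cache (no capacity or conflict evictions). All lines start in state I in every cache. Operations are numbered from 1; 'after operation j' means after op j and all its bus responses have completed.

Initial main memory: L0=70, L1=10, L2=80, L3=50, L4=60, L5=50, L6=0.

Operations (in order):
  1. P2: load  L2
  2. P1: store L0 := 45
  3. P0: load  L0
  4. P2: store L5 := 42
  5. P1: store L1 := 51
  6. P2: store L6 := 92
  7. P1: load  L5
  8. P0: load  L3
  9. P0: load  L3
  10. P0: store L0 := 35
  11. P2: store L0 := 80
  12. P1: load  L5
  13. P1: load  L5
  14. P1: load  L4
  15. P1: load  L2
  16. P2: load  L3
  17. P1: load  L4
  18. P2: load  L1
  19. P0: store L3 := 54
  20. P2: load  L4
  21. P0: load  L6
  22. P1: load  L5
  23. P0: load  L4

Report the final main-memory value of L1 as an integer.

memory[L1] = 10

  op1 P2: load  L2 → I/I/E on L2; bus BusRd; mem=80
  op2 P1: store L0 := 45 → I/M/I on L0; bus BusRdX; mem=70
  op3 P0: load  L0 → S/O/I on L0; bus BusRd; mem=70
  op4 P2: store L5 := 42 → I/I/M on L5; bus BusRdX; mem=50
  op5 P1: store L1 := 51 → I/M/I on L1; bus BusRdX; mem=10
  op6 P2: store L6 := 92 → I/I/M on L6; bus BusRdX; mem=0
  op7 P1: load  L5 → I/S/O on L5; bus BusRd; mem=50
  op8 P0: load  L3 → E/I/I on L3; bus BusRd; mem=50
  op9 P0: load  L3 → E/I/I on L3; bus (none); mem=50
  op10 P0: store L0 := 35 → M/I/I on L0; bus BusUpgr Flush; mem=45
  op11 P2: store L0 := 80 → I/I/M on L0; bus BusRdX Flush; mem=35
  op12 P1: load  L5 → I/S/O on L5; bus (none); mem=50
  op13 P1: load  L5 → I/S/O on L5; bus (none); mem=50
  op14 P1: load  L4 → I/E/I on L4; bus BusRd; mem=60
  op15 P1: load  L2 → I/S/S on L2; bus BusRd; mem=80
  op16 P2: load  L3 → S/I/S on L3; bus BusRd; mem=50
  op17 P1: load  L4 → I/E/I on L4; bus (none); mem=60
  op18 P2: load  L1 → I/O/S on L1; bus BusRd; mem=10
  op19 P0: store L3 := 54 → M/I/I on L3; bus BusUpgr; mem=50
  op20 P2: load  L4 → I/S/S on L4; bus BusRd; mem=60
  op21 P0: load  L6 → S/I/O on L6; bus BusRd; mem=0
  op22 P1: load  L5 → I/S/O on L5; bus (none); mem=50
  op23 P0: load  L4 → S/S/S on L4; bus BusRd; mem=60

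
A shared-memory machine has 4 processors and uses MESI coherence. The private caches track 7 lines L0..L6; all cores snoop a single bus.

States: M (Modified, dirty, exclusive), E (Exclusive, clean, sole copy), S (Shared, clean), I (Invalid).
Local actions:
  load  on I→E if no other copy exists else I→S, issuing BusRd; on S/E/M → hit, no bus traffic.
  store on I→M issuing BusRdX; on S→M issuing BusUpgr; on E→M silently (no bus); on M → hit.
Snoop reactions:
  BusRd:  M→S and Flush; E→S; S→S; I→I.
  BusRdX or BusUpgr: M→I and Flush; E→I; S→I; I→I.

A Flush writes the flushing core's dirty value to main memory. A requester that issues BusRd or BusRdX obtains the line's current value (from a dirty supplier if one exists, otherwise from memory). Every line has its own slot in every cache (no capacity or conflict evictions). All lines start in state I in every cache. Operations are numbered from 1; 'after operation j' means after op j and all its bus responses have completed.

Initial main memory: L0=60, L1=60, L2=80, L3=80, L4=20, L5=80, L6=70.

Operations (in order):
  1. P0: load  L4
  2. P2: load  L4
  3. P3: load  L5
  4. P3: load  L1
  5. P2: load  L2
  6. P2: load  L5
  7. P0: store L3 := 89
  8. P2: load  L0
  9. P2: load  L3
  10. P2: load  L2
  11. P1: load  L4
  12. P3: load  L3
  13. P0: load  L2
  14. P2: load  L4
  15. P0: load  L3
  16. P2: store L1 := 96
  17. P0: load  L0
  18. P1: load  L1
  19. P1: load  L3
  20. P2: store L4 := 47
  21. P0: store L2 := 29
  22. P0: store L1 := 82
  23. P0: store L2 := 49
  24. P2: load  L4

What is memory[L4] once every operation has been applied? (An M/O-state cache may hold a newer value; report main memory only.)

[1] P0: load  L4 | P0:E(20), P1:I, P2:I, P3:I | bus: BusRd
[2] P2: load  L4 | P0:S(20), P1:I, P2:S(20), P3:I | bus: BusRd
[3] P3: load  L5 | P0:I, P1:I, P2:I, P3:E(80) | bus: BusRd
[4] P3: load  L1 | P0:I, P1:I, P2:I, P3:E(60) | bus: BusRd
[5] P2: load  L2 | P0:I, P1:I, P2:E(80), P3:I | bus: BusRd
[6] P2: load  L5 | P0:I, P1:I, P2:S(80), P3:S(80) | bus: BusRd
[7] P0: store L3 := 89 | P0:M(89), P1:I, P2:I, P3:I | bus: BusRdX
[8] P2: load  L0 | P0:I, P1:I, P2:E(60), P3:I | bus: BusRd
[9] P2: load  L3 | P0:S(89), P1:I, P2:S(89), P3:I | bus: BusRd,Flush
[10] P2: load  L2 | P0:I, P1:I, P2:E(80), P3:I | bus: none
[11] P1: load  L4 | P0:S(20), P1:S(20), P2:S(20), P3:I | bus: BusRd
[12] P3: load  L3 | P0:S(89), P1:I, P2:S(89), P3:S(89) | bus: BusRd
[13] P0: load  L2 | P0:S(80), P1:I, P2:S(80), P3:I | bus: BusRd
[14] P2: load  L4 | P0:S(20), P1:S(20), P2:S(20), P3:I | bus: none
[15] P0: load  L3 | P0:S(89), P1:I, P2:S(89), P3:S(89) | bus: none
[16] P2: store L1 := 96 | P0:I, P1:I, P2:M(96), P3:I | bus: BusRdX
[17] P0: load  L0 | P0:S(60), P1:I, P2:S(60), P3:I | bus: BusRd
[18] P1: load  L1 | P0:I, P1:S(96), P2:S(96), P3:I | bus: BusRd,Flush
[19] P1: load  L3 | P0:S(89), P1:S(89), P2:S(89), P3:S(89) | bus: BusRd
[20] P2: store L4 := 47 | P0:I, P1:I, P2:M(47), P3:I | bus: BusUpgr
[21] P0: store L2 := 29 | P0:M(29), P1:I, P2:I, P3:I | bus: BusUpgr
[22] P0: store L1 := 82 | P0:M(82), P1:I, P2:I, P3:I | bus: BusRdX
[23] P0: store L2 := 49 | P0:M(49), P1:I, P2:I, P3:I | bus: none
[24] P2: load  L4 | P0:I, P1:I, P2:M(47), P3:I | bus: none

memory[L4] = 20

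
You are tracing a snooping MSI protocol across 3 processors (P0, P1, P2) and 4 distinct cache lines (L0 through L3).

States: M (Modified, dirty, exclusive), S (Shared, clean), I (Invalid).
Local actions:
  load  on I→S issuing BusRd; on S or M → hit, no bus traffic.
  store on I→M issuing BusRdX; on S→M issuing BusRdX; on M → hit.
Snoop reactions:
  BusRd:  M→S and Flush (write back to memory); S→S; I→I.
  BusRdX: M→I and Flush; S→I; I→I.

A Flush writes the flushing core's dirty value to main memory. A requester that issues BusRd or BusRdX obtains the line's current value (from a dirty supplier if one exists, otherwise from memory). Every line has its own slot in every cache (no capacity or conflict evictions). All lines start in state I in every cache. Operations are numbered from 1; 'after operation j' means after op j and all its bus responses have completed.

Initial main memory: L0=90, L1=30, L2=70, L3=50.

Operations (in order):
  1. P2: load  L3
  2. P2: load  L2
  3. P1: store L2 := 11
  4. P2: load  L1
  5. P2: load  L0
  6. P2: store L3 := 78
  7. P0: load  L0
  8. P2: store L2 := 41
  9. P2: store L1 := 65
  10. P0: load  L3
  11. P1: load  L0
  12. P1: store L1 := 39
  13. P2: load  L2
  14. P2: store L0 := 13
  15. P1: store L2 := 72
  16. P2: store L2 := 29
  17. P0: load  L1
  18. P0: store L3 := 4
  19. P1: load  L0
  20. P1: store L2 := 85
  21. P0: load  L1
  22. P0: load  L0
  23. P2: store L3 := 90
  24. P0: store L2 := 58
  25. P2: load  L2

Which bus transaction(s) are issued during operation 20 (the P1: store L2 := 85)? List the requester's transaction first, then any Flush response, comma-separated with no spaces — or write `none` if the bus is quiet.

bus = BusRdX,Flush

  op1 P2: load  L3 → I/I/S on L3; bus BusRd; mem=50
  op2 P2: load  L2 → I/I/S on L2; bus BusRd; mem=70
  op3 P1: store L2 := 11 → I/M/I on L2; bus BusRdX; mem=70
  op4 P2: load  L1 → I/I/S on L1; bus BusRd; mem=30
  op5 P2: load  L0 → I/I/S on L0; bus BusRd; mem=90
  op6 P2: store L3 := 78 → I/I/M on L3; bus BusRdX; mem=50
  op7 P0: load  L0 → S/I/S on L0; bus BusRd; mem=90
  op8 P2: store L2 := 41 → I/I/M on L2; bus BusRdX Flush; mem=11
  op9 P2: store L1 := 65 → I/I/M on L1; bus BusRdX; mem=30
  op10 P0: load  L3 → S/I/S on L3; bus BusRd Flush; mem=78
  op11 P1: load  L0 → S/S/S on L0; bus BusRd; mem=90
  op12 P1: store L1 := 39 → I/M/I on L1; bus BusRdX Flush; mem=65
  op13 P2: load  L2 → I/I/M on L2; bus (none); mem=11
  op14 P2: store L0 := 13 → I/I/M on L0; bus BusRdX; mem=90
  op15 P1: store L2 := 72 → I/M/I on L2; bus BusRdX Flush; mem=41
  op16 P2: store L2 := 29 → I/I/M on L2; bus BusRdX Flush; mem=72
  op17 P0: load  L1 → S/S/I on L1; bus BusRd Flush; mem=39
  op18 P0: store L3 := 4 → M/I/I on L3; bus BusRdX; mem=78
  op19 P1: load  L0 → I/S/S on L0; bus BusRd Flush; mem=13
  op20 P1: store L2 := 85 → I/M/I on L2; bus BusRdX Flush; mem=29
  op21 P0: load  L1 → S/S/I on L1; bus (none); mem=39
  op22 P0: load  L0 → S/S/S on L0; bus BusRd; mem=13
  op23 P2: store L3 := 90 → I/I/M on L3; bus BusRdX Flush; mem=4
  op24 P0: store L2 := 58 → M/I/I on L2; bus BusRdX Flush; mem=85
  op25 P2: load  L2 → S/I/S on L2; bus BusRd Flush; mem=58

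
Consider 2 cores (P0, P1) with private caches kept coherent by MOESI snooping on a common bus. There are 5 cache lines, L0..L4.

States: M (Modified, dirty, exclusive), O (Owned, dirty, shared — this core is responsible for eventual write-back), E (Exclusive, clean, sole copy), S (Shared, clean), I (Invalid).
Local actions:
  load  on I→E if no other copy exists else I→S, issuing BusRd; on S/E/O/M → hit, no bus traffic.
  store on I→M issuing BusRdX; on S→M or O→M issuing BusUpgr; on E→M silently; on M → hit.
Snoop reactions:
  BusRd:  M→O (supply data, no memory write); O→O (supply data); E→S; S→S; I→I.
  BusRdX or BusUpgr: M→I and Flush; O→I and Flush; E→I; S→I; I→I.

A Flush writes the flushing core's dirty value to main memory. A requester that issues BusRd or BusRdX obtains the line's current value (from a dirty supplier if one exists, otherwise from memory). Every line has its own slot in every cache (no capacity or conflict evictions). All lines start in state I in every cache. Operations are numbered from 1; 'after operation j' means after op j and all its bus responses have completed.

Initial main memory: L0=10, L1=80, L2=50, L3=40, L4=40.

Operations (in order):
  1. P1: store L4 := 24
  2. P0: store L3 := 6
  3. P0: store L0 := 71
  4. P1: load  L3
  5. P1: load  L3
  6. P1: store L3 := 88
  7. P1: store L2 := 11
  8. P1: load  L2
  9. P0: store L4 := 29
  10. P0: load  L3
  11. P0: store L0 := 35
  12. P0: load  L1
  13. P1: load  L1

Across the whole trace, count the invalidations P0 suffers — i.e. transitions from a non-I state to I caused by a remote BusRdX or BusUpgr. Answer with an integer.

1. P1: store L4 := 24  bus=[BusRdX]  L4: P0=I P1=M  mem[L4]=40
2. P0: store L3 := 6  bus=[BusRdX]  L3: P0=M P1=I  mem[L3]=40
3. P0: store L0 := 71  bus=[BusRdX]  L0: P0=M P1=I  mem[L0]=10
4. P1: load  L3  bus=[BusRd]  L3: P0=O P1=S  mem[L3]=40
5. P1: load  L3  bus=[-]  L3: P0=O P1=S  mem[L3]=40
6. P1: store L3 := 88  bus=[BusUpgr,Flush]  L3: P0=I P1=M  mem[L3]=6
7. P1: store L2 := 11  bus=[BusRdX]  L2: P0=I P1=M  mem[L2]=50
8. P1: load  L2  bus=[-]  L2: P0=I P1=M  mem[L2]=50
9. P0: store L4 := 29  bus=[BusRdX,Flush]  L4: P0=M P1=I  mem[L4]=24
10. P0: load  L3  bus=[BusRd]  L3: P0=S P1=O  mem[L3]=6
11. P0: store L0 := 35  bus=[-]  L0: P0=M P1=I  mem[L0]=10
12. P0: load  L1  bus=[BusRd]  L1: P0=E P1=I  mem[L1]=80
13. P1: load  L1  bus=[BusRd]  L1: P0=S P1=S  mem[L1]=80

invalidations = 1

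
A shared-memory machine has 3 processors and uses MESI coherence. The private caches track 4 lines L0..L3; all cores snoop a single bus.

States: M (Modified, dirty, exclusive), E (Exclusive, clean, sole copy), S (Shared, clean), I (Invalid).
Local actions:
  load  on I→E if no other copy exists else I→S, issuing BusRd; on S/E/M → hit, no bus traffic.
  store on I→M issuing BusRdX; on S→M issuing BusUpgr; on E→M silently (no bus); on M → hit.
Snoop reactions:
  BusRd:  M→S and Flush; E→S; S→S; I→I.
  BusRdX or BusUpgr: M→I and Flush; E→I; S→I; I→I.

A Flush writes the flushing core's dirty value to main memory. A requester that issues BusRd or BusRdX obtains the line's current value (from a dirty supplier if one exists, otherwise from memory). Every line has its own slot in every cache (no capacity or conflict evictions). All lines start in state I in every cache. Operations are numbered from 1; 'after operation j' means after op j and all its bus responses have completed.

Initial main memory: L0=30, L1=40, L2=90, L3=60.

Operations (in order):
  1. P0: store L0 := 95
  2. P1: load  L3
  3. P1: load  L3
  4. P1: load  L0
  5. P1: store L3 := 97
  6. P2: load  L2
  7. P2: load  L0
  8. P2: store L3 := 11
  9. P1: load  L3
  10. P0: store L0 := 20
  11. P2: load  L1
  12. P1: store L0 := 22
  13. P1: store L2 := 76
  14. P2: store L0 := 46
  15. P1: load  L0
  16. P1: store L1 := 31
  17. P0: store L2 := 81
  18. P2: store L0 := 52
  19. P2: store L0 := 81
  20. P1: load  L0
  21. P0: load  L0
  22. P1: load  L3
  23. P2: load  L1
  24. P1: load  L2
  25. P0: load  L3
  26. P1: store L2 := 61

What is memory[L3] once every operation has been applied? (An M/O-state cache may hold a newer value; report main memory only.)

memory[L3] = 11

1. P0: store L0 := 95  bus=[BusRdX]  L0: P0=M P1=I P2=I  mem[L0]=30
2. P1: load  L3  bus=[BusRd]  L3: P0=I P1=E P2=I  mem[L3]=60
3. P1: load  L3  bus=[-]  L3: P0=I P1=E P2=I  mem[L3]=60
4. P1: load  L0  bus=[BusRd,Flush]  L0: P0=S P1=S P2=I  mem[L0]=95
5. P1: store L3 := 97  bus=[-]  L3: P0=I P1=M P2=I  mem[L3]=60
6. P2: load  L2  bus=[BusRd]  L2: P0=I P1=I P2=E  mem[L2]=90
7. P2: load  L0  bus=[BusRd]  L0: P0=S P1=S P2=S  mem[L0]=95
8. P2: store L3 := 11  bus=[BusRdX,Flush]  L3: P0=I P1=I P2=M  mem[L3]=97
9. P1: load  L3  bus=[BusRd,Flush]  L3: P0=I P1=S P2=S  mem[L3]=11
10. P0: store L0 := 20  bus=[BusUpgr]  L0: P0=M P1=I P2=I  mem[L0]=95
11. P2: load  L1  bus=[BusRd]  L1: P0=I P1=I P2=E  mem[L1]=40
12. P1: store L0 := 22  bus=[BusRdX,Flush]  L0: P0=I P1=M P2=I  mem[L0]=20
13. P1: store L2 := 76  bus=[BusRdX]  L2: P0=I P1=M P2=I  mem[L2]=90
14. P2: store L0 := 46  bus=[BusRdX,Flush]  L0: P0=I P1=I P2=M  mem[L0]=22
15. P1: load  L0  bus=[BusRd,Flush]  L0: P0=I P1=S P2=S  mem[L0]=46
16. P1: store L1 := 31  bus=[BusRdX]  L1: P0=I P1=M P2=I  mem[L1]=40
17. P0: store L2 := 81  bus=[BusRdX,Flush]  L2: P0=M P1=I P2=I  mem[L2]=76
18. P2: store L0 := 52  bus=[BusUpgr]  L0: P0=I P1=I P2=M  mem[L0]=46
19. P2: store L0 := 81  bus=[-]  L0: P0=I P1=I P2=M  mem[L0]=46
20. P1: load  L0  bus=[BusRd,Flush]  L0: P0=I P1=S P2=S  mem[L0]=81
21. P0: load  L0  bus=[BusRd]  L0: P0=S P1=S P2=S  mem[L0]=81
22. P1: load  L3  bus=[-]  L3: P0=I P1=S P2=S  mem[L3]=11
23. P2: load  L1  bus=[BusRd,Flush]  L1: P0=I P1=S P2=S  mem[L1]=31
24. P1: load  L2  bus=[BusRd,Flush]  L2: P0=S P1=S P2=I  mem[L2]=81
25. P0: load  L3  bus=[BusRd]  L3: P0=S P1=S P2=S  mem[L3]=11
26. P1: store L2 := 61  bus=[BusUpgr]  L2: P0=I P1=M P2=I  mem[L2]=81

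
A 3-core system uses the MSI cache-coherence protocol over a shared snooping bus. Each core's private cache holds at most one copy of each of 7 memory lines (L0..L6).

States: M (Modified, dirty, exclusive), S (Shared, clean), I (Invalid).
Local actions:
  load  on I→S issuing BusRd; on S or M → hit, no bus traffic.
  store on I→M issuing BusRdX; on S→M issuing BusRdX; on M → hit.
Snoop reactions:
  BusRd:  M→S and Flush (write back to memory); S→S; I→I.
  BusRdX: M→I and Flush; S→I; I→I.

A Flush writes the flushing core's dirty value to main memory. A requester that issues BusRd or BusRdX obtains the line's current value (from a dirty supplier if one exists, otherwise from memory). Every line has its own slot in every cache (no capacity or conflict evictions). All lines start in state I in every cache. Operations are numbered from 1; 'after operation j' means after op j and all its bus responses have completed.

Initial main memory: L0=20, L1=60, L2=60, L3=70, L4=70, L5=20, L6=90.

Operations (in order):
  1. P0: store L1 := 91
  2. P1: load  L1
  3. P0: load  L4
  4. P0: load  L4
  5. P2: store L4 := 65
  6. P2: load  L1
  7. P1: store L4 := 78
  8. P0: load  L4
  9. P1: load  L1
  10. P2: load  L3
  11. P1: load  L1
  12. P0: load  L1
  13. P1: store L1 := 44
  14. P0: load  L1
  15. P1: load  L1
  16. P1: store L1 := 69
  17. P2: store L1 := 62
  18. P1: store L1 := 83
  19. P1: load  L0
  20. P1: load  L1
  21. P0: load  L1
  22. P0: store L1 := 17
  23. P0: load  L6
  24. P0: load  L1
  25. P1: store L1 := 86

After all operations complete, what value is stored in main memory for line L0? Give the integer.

[1] P0: store L1 := 91 | P0:M(91), P1:I, P2:I | bus: BusRdX
[2] P1: load  L1 | P0:S(91), P1:S(91), P2:I | bus: BusRd,Flush
[3] P0: load  L4 | P0:S(70), P1:I, P2:I | bus: BusRd
[4] P0: load  L4 | P0:S(70), P1:I, P2:I | bus: none
[5] P2: store L4 := 65 | P0:I, P1:I, P2:M(65) | bus: BusRdX
[6] P2: load  L1 | P0:S(91), P1:S(91), P2:S(91) | bus: BusRd
[7] P1: store L4 := 78 | P0:I, P1:M(78), P2:I | bus: BusRdX,Flush
[8] P0: load  L4 | P0:S(78), P1:S(78), P2:I | bus: BusRd,Flush
[9] P1: load  L1 | P0:S(91), P1:S(91), P2:S(91) | bus: none
[10] P2: load  L3 | P0:I, P1:I, P2:S(70) | bus: BusRd
[11] P1: load  L1 | P0:S(91), P1:S(91), P2:S(91) | bus: none
[12] P0: load  L1 | P0:S(91), P1:S(91), P2:S(91) | bus: none
[13] P1: store L1 := 44 | P0:I, P1:M(44), P2:I | bus: BusRdX
[14] P0: load  L1 | P0:S(44), P1:S(44), P2:I | bus: BusRd,Flush
[15] P1: load  L1 | P0:S(44), P1:S(44), P2:I | bus: none
[16] P1: store L1 := 69 | P0:I, P1:M(69), P2:I | bus: BusRdX
[17] P2: store L1 := 62 | P0:I, P1:I, P2:M(62) | bus: BusRdX,Flush
[18] P1: store L1 := 83 | P0:I, P1:M(83), P2:I | bus: BusRdX,Flush
[19] P1: load  L0 | P0:I, P1:S(20), P2:I | bus: BusRd
[20] P1: load  L1 | P0:I, P1:M(83), P2:I | bus: none
[21] P0: load  L1 | P0:S(83), P1:S(83), P2:I | bus: BusRd,Flush
[22] P0: store L1 := 17 | P0:M(17), P1:I, P2:I | bus: BusRdX
[23] P0: load  L6 | P0:S(90), P1:I, P2:I | bus: BusRd
[24] P0: load  L1 | P0:M(17), P1:I, P2:I | bus: none
[25] P1: store L1 := 86 | P0:I, P1:M(86), P2:I | bus: BusRdX,Flush

memory[L0] = 20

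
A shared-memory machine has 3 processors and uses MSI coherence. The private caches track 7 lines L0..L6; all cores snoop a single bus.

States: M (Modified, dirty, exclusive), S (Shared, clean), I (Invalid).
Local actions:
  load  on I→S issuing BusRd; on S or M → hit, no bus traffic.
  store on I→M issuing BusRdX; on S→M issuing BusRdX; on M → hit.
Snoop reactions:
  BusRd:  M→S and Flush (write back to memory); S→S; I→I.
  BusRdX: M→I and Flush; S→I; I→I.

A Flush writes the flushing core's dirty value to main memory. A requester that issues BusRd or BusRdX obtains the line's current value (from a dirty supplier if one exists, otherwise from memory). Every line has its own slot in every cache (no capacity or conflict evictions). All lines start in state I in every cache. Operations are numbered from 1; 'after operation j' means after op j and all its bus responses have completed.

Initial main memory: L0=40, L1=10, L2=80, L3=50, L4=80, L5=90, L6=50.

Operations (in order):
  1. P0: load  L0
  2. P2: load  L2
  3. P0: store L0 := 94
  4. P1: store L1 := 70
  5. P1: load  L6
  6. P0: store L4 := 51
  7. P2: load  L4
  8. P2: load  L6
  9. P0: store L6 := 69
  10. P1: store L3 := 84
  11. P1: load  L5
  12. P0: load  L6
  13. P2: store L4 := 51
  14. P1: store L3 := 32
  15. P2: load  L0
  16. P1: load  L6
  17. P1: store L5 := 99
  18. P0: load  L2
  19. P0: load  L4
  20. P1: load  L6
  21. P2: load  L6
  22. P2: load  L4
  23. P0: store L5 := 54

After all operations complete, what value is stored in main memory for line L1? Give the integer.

[1] P0: load  L0 | P0:S(40), P1:I, P2:I | bus: BusRd
[2] P2: load  L2 | P0:I, P1:I, P2:S(80) | bus: BusRd
[3] P0: store L0 := 94 | P0:M(94), P1:I, P2:I | bus: BusRdX
[4] P1: store L1 := 70 | P0:I, P1:M(70), P2:I | bus: BusRdX
[5] P1: load  L6 | P0:I, P1:S(50), P2:I | bus: BusRd
[6] P0: store L4 := 51 | P0:M(51), P1:I, P2:I | bus: BusRdX
[7] P2: load  L4 | P0:S(51), P1:I, P2:S(51) | bus: BusRd,Flush
[8] P2: load  L6 | P0:I, P1:S(50), P2:S(50) | bus: BusRd
[9] P0: store L6 := 69 | P0:M(69), P1:I, P2:I | bus: BusRdX
[10] P1: store L3 := 84 | P0:I, P1:M(84), P2:I | bus: BusRdX
[11] P1: load  L5 | P0:I, P1:S(90), P2:I | bus: BusRd
[12] P0: load  L6 | P0:M(69), P1:I, P2:I | bus: none
[13] P2: store L4 := 51 | P0:I, P1:I, P2:M(51) | bus: BusRdX
[14] P1: store L3 := 32 | P0:I, P1:M(32), P2:I | bus: none
[15] P2: load  L0 | P0:S(94), P1:I, P2:S(94) | bus: BusRd,Flush
[16] P1: load  L6 | P0:S(69), P1:S(69), P2:I | bus: BusRd,Flush
[17] P1: store L5 := 99 | P0:I, P1:M(99), P2:I | bus: BusRdX
[18] P0: load  L2 | P0:S(80), P1:I, P2:S(80) | bus: BusRd
[19] P0: load  L4 | P0:S(51), P1:I, P2:S(51) | bus: BusRd,Flush
[20] P1: load  L6 | P0:S(69), P1:S(69), P2:I | bus: none
[21] P2: load  L6 | P0:S(69), P1:S(69), P2:S(69) | bus: BusRd
[22] P2: load  L4 | P0:S(51), P1:I, P2:S(51) | bus: none
[23] P0: store L5 := 54 | P0:M(54), P1:I, P2:I | bus: BusRdX,Flush

memory[L1] = 10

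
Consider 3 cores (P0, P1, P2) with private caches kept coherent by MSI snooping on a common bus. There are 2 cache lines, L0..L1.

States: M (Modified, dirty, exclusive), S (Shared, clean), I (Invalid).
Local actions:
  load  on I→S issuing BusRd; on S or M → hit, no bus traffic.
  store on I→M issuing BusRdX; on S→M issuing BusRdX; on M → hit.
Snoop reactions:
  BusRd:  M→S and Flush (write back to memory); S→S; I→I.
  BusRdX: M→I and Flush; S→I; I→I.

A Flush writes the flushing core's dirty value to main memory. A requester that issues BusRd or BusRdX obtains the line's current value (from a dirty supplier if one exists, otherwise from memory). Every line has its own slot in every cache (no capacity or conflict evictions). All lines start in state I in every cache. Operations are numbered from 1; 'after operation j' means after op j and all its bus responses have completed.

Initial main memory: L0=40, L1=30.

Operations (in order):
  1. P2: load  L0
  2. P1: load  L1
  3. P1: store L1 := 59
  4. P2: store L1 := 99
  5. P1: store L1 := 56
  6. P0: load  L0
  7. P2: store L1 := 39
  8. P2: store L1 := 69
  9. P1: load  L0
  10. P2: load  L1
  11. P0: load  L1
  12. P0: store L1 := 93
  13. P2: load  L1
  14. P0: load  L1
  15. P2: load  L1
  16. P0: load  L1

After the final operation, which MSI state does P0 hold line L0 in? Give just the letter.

[1] P2: load  L0 | P0:I, P1:I, P2:S(40) | bus: BusRd
[2] P1: load  L1 | P0:I, P1:S(30), P2:I | bus: BusRd
[3] P1: store L1 := 59 | P0:I, P1:M(59), P2:I | bus: BusRdX
[4] P2: store L1 := 99 | P0:I, P1:I, P2:M(99) | bus: BusRdX,Flush
[5] P1: store L1 := 56 | P0:I, P1:M(56), P2:I | bus: BusRdX,Flush
[6] P0: load  L0 | P0:S(40), P1:I, P2:S(40) | bus: BusRd
[7] P2: store L1 := 39 | P0:I, P1:I, P2:M(39) | bus: BusRdX,Flush
[8] P2: store L1 := 69 | P0:I, P1:I, P2:M(69) | bus: none
[9] P1: load  L0 | P0:S(40), P1:S(40), P2:S(40) | bus: BusRd
[10] P2: load  L1 | P0:I, P1:I, P2:M(69) | bus: none
[11] P0: load  L1 | P0:S(69), P1:I, P2:S(69) | bus: BusRd,Flush
[12] P0: store L1 := 93 | P0:M(93), P1:I, P2:I | bus: BusRdX
[13] P2: load  L1 | P0:S(93), P1:I, P2:S(93) | bus: BusRd,Flush
[14] P0: load  L1 | P0:S(93), P1:I, P2:S(93) | bus: none
[15] P2: load  L1 | P0:S(93), P1:I, P2:S(93) | bus: none
[16] P0: load  L1 | P0:S(93), P1:I, P2:S(93) | bus: none

state = S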